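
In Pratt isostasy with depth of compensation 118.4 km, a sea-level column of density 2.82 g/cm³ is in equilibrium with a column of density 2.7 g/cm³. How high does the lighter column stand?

5.26 km

ρ_ref D = ρ (D + h) → h = D (ρ_ref − ρ)/ρ.
h = 118.4 km × (2.82 − 2.7)/2.7 = 5.26 km.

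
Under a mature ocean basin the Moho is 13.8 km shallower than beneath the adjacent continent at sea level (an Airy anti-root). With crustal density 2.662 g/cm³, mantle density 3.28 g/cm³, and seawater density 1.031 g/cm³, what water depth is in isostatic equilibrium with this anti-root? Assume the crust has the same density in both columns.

Replacing a thickness d of crust by seawater at the top must be balanced by replacing crust with mantle at the base: d (ρ_c − ρ_w) = a (ρ_m − ρ_c).
d = a (ρ_m − ρ_c)/(ρ_c − ρ_w) = 13.8 km × 0.618/1.631 = 5.23 km.

5.23 km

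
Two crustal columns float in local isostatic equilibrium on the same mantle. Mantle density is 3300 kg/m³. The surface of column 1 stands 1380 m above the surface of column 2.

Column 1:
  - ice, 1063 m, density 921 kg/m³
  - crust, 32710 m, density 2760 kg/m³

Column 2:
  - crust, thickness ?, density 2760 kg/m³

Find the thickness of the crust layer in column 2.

29000 m

Take the compensation level at the base of the deeper column (depth z_c below the surface of column 1) and equate Σ ρ_i t_i down to z_c; mantle fills any gap and the z_c terms cancel.
Column 1: 1063×921 + 32710×2760 + (z_c − 33773)×3300
Column 2: 1380×0 + x×2760 + (z_c − 1380 − 0 − x)×3300
The z_c×3300 term appears on both sides and cancels. Collect the known terms of each column as K = Σ(ρt)_known − 3300 × (depth of known layers): K_1 = 91258623 − 3300×33773 = −20192277; K_2 = 0 − 3300×(1380 + 0) = −4554000.
Balance: K_1 = K_2 − x×(3300 − 2760), so x = (K_2 − K_1)/(3300 − 2760) = 15638300/540 = 29000 m.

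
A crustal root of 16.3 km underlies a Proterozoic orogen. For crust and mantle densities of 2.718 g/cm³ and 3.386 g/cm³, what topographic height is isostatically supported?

4.01 km

For local isostatic compensation: ρ_c h = (ρ_m − ρ_c) r.
h = r (ρ_m − ρ_c) / ρ_c = 16.3 km × (3.386 − 2.718) / 2.718 = 4.01 km.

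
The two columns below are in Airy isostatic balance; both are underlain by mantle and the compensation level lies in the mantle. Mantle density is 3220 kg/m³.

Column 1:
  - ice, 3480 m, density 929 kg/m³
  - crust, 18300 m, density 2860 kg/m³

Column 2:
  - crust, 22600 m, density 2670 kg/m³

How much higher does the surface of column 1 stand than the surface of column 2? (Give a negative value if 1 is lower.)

662 m

For any compensation level in the mantle, the mantle terms cancel and isostasy reduces to e = (Σt_1 − Σt_2) − (Σ(ρt)_1 − Σ(ρt)_2) / ρ_m.
Σt_1 = 21780 m; Σt_2 = 22600 m; Σ(ρt)_1 = 55570920; Σ(ρt)_2 = 60342000 (in m·kg/m³).
e = (21780 − 22600) − (55570920 − 60342000) / 3220 = 662 m.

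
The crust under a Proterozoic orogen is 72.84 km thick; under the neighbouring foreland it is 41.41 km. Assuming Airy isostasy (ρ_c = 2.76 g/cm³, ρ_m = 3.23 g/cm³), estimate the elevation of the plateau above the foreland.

Excess crust Δ = 72.84 km − 41.41 km = 31.43 km, split between elevation h and root r with h + r = Δ.
Airy balance ρ_c h = (ρ_m − ρ_c) r gives r = h ρ_c/(ρ_m − ρ_c), so h (1 + ρ_c/(ρ_m − ρ_c)) = Δ, i.e. h = Δ (ρ_m − ρ_c)/ρ_m.
h = 31.43 km × 0.47/3.23 = 4.57 km.

4.57 km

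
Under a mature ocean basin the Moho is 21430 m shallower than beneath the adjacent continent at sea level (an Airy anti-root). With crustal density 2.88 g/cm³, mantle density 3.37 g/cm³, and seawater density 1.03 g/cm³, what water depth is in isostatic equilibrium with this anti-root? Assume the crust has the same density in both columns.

Replacing a thickness d of crust by seawater at the top must be balanced by replacing crust with mantle at the base: d (ρ_c − ρ_w) = a (ρ_m − ρ_c).
d = a (ρ_m − ρ_c)/(ρ_c − ρ_w) = 21430 m × 0.49/1.85 = 5680 m.

5680 m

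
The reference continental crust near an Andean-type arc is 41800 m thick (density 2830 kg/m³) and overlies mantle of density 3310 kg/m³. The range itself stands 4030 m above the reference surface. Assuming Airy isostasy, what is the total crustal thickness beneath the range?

69600 m

Root depth r = h ρ_c / (ρ_m − ρ_c) = 4030 m × 2830 / 480 = 23760 m.
Total thickness = T + h + r = 41800 m + 4030 m + 23760 m = 69600 m.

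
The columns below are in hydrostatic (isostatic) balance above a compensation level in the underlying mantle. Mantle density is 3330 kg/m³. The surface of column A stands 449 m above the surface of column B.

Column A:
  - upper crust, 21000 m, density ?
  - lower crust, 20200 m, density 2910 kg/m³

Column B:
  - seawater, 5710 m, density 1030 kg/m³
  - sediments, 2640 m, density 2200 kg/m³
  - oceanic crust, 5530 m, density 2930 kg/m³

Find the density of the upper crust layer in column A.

Take the compensation level at the base of the deeper column (depth z_c below the surface of column A) and equate Σ ρ_i t_i down to z_c; mantle fills any gap and the z_c terms cancel.
Column A: 21000×ρ + 20200×2910 + (z_c − 41200)×3330
Column B: 449×0 + 5710×1030 + 2640×2200 + 5530×2930 + (z_c − 449 − 13880)×3330
The z_c×3330 term appears on both sides and cancels. Collect the known terms of each column as K = Σ(ρt)_known − 3330 × (depth of known layers): K_A = 58782000 − 3330×41200 = −78414000; K_B = 27892200 − 3330×(449 + 13880) = −19823370.
Balance: K_A + 21000×ρ = K_B, so ρ = (K_B − K_A)/21000 = 58590600/21000 = 2790 kg/m³.

2790 kg/m³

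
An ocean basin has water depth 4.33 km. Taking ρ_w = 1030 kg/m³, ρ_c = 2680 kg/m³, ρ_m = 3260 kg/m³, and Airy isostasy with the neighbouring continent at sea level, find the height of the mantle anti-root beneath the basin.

In Airy isostatic equilibrium: replacing crust with seawater at the top is compensated by replacing crust with mantle at the base: d (ρ_c − ρ_w) = a (ρ_m − ρ_c).
a = d (ρ_c − ρ_w)/(ρ_m − ρ_c) = 4.33 km × 1650/580 = 12.3 km.

12.3 km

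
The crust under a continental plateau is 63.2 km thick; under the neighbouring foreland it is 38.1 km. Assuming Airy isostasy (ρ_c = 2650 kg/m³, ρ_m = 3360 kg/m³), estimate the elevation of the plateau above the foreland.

5.3 km

Excess crust Δ = 63.2 km − 38.1 km = 25.1 km, split between elevation h and root r with h + r = Δ.
Airy balance ρ_c h = (ρ_m − ρ_c) r gives r = h ρ_c/(ρ_m − ρ_c), so h (1 + ρ_c/(ρ_m − ρ_c)) = Δ, i.e. h = Δ (ρ_m − ρ_c)/ρ_m.
h = 25.1 km × 710/3360 = 5.3 km.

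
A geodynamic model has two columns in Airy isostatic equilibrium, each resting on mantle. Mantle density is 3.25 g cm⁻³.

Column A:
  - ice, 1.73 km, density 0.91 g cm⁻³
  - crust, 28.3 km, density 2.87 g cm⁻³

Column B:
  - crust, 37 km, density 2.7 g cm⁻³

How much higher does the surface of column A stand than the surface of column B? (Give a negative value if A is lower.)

For any compensation level in the mantle, the mantle terms cancel and isostasy reduces to e = (Σt_A − Σt_B) − (Σ(ρt)_A − Σ(ρt)_B) / ρ_m.
Σt_A = 30.03 km; Σt_B = 37 km; Σ(ρt)_A = 82.7953; Σ(ρt)_B = 99.9 (in km·g cm⁻³).
e = (30.03 − 37) − (82.7953 − 99.9) / 3.25 = −1.71 km.

−1.71 km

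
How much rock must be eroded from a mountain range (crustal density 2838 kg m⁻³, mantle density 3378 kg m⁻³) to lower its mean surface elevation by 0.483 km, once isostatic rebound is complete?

Net drop Δ = e − u = e − e ρ_c/ρ_m = e (ρ_m − ρ_c)/ρ_m.
e = Δ ρ_m/(ρ_m − ρ_c) = 0.483 km × 3378/540 = 3.02 km.

3.02 km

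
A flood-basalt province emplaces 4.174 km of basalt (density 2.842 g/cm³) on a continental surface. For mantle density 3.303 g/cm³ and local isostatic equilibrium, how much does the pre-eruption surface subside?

Subaerial loading: s = t ρ_load / ρ_m.
s = 4.174 km × 2.842/3.303 = 3.59 km.

3.59 km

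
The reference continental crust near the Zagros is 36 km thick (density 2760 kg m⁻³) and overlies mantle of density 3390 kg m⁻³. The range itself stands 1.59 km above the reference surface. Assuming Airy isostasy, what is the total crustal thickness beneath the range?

Root depth r = h ρ_c / (ρ_m − ρ_c) = 1.59 km × 2760 / 630 = 6.966 km.
Total thickness = T + h + r = 36 km + 1.59 km + 6.966 km = 44.6 km.

44.6 km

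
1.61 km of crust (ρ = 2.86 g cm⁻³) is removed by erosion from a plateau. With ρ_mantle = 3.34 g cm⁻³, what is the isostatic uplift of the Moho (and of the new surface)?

Unloading: uplift u = e ρ_c/ρ_m = 1.61 km × 2.86/3.34 = 1.38 km.

1.38 km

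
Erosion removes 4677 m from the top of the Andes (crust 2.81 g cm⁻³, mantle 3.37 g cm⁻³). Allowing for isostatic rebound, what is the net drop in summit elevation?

Rebound u = e ρ_c/ρ_m = 4677 m × 2.81/3.37 = 3900 m.
Net surface drop = e − u = 4677 m − 3900 m = e (ρ_m − ρ_c)/ρ_m = 777 m.

777 m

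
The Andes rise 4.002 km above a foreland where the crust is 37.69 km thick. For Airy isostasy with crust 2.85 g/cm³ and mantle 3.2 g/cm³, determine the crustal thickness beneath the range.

Root depth r = h ρ_c / (ρ_m − ρ_c) = 4.002 km × 2.85 / 0.35 = 32.59 km.
Total thickness = T + h + r = 37.69 km + 4.002 km + 32.59 km = 74.3 km.

74.3 km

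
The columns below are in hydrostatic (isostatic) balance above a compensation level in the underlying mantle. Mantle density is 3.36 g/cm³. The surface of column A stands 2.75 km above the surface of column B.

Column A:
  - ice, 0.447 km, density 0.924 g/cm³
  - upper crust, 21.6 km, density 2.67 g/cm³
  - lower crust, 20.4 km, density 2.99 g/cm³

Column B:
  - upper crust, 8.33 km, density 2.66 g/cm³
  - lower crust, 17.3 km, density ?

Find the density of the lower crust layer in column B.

Take the compensation level at the base of the deeper column (depth z_c below the surface of column A) and equate Σ ρ_i t_i down to z_c; mantle fills any gap and the z_c terms cancel.
Column A: 0.447×0.924 + 21.6×2.67 + 20.4×2.99 + (z_c − 42.447)×3.36
Column B: 2.75×0 + 8.33×2.66 + 17.3×ρ + (z_c − 2.75 − 25.63)×3.36
The z_c×3.36 term appears on both sides and cancels. Collect the known terms of each column as K = Σ(ρt)_known − 3.36 × (depth of known layers): K_A = 119.081028 − 3.36×42.447 = −23.540892; K_B = 22.1578 − 3.36×(2.75 + 25.63) = −73.199.
Balance: K_A = K_B + 17.3×ρ, so ρ = (K_A − K_B)/17.3 = 49.6581/17.3 = 2.87 g/cm³.

2.87 g/cm³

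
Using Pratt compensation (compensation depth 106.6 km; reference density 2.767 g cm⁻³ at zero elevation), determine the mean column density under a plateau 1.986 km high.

2.72 g cm⁻³

Pratt balance: ρ_ref D = ρ (D + h).
ρ = ρ_ref D/(D + h) = 2.767 × 106.6 km/(106.6 km + 1.986 km) = 2.72 g cm⁻³.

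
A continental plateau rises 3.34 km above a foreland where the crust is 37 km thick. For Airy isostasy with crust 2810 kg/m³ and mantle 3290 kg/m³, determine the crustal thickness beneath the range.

Root depth r = h ρ_c / (ρ_m − ρ_c) = 3.34 km × 2810 / 480 = 19.55 km.
Total thickness = T + h + r = 37 km + 3.34 km + 19.55 km = 59.9 km.

59.9 km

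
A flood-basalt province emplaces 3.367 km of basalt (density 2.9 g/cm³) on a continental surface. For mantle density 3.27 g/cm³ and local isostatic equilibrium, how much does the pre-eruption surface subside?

Subaerial loading: s = t ρ_load / ρ_m.
s = 3.367 km × 2.9/3.27 = 2.99 km.

2.99 km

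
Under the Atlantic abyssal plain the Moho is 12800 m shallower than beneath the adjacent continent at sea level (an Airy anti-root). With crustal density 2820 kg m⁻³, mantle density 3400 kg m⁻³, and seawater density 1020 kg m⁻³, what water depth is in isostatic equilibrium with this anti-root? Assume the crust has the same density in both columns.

4120 m

Replacing a thickness d of crust by seawater at the top must be balanced by replacing crust with mantle at the base: d (ρ_c − ρ_w) = a (ρ_m − ρ_c).
d = a (ρ_m − ρ_c)/(ρ_c − ρ_w) = 12800 m × 580/1800 = 4120 m.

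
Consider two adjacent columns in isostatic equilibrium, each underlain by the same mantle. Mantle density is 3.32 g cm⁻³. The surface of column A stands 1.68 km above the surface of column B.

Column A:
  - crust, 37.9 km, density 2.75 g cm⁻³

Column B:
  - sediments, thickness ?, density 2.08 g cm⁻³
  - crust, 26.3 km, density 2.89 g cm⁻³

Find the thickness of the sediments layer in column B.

3.8 km

Take the compensation level at the base of the deeper column (depth z_c below the surface of column A) and equate Σ ρ_i t_i down to z_c; mantle fills any gap and the z_c terms cancel.
Column A: 37.9×2.75 + (z_c − 37.9)×3.32
Column B: 1.68×0 + x×2.08 + 26.3×2.89 + (z_c − 1.68 − 26.3 − x)×3.32
The z_c×3.32 term appears on both sides and cancels. Collect the known terms of each column as K = Σ(ρt)_known − 3.32 × (depth of known layers): K_A = 104.225 − 3.32×37.9 = −21.603; K_B = 76.007 − 3.32×(1.68 + 26.3) = −16.8866.
Balance: K_A = K_B − x×(3.32 − 2.08), so x = (K_B − K_A)/(3.32 − 2.08) = 4.7164/1.24 = 3.8 km.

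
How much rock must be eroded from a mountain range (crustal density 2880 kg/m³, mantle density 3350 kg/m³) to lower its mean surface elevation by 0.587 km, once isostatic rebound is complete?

4.18 km

Net drop Δ = e − u = e − e ρ_c/ρ_m = e (ρ_m − ρ_c)/ρ_m.
e = Δ ρ_m/(ρ_m − ρ_c) = 0.587 km × 3350/470 = 4.18 km.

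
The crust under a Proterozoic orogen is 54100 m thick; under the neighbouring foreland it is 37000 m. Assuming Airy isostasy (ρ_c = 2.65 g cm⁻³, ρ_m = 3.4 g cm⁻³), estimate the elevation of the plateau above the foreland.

Excess crust Δ = 54100 m − 37000 m = 17100 m, split between elevation h and root r with h + r = Δ.
Airy balance ρ_c h = (ρ_m − ρ_c) r gives r = h ρ_c/(ρ_m − ρ_c), so h (1 + ρ_c/(ρ_m − ρ_c)) = Δ, i.e. h = Δ (ρ_m − ρ_c)/ρ_m.
h = 17100 m × 0.75/3.4 = 3770 m.

3770 m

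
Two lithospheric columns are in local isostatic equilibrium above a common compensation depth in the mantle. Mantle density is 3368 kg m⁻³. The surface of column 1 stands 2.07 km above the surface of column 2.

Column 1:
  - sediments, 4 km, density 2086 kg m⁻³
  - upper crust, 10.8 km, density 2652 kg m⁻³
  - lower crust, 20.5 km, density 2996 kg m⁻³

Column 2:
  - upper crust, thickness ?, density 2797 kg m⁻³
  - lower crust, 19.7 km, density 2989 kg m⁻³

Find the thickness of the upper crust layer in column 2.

Take the compensation level at the base of the deeper column (depth z_c below the surface of column 1) and equate Σ ρ_i t_i down to z_c; mantle fills any gap and the z_c terms cancel.
Column 1: 4×2086 + 10.8×2652 + 20.5×2996 + (z_c − 35.3)×3368
Column 2: 2.07×0 + x×2797 + 19.7×2989 + (z_c − 2.07 − 19.7 − x)×3368
The z_c×3368 term appears on both sides and cancels. Collect the known terms of each column as K = Σ(ρt)_known − 3368 × (depth of known layers): K_1 = 98403.6 − 3368×35.3 = −20486.8; K_2 = 58883.3 − 3368×(2.07 + 19.7) = −14438.06.
Balance: K_1 = K_2 − x×(3368 − 2797), so x = (K_2 − K_1)/(3368 − 2797) = 6048.74/571 = 10.6 km.

10.6 km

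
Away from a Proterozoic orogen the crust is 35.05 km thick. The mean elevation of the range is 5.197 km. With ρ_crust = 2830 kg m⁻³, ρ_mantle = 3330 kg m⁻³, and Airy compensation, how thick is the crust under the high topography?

69.7 km

Root depth r = h ρ_c / (ρ_m − ρ_c) = 5.197 km × 2830 / 500 = 29.42 km.
Total thickness = T + h + r = 35.05 km + 5.197 km + 29.42 km = 69.7 km.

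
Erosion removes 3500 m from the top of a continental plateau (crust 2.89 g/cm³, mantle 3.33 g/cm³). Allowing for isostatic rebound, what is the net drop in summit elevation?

462 m

Rebound u = e ρ_c/ρ_m = 3500 m × 2.89/3.33 = 3038 m.
Net surface drop = e − u = 3500 m − 3038 m = e (ρ_m − ρ_c)/ρ_m = 462 m.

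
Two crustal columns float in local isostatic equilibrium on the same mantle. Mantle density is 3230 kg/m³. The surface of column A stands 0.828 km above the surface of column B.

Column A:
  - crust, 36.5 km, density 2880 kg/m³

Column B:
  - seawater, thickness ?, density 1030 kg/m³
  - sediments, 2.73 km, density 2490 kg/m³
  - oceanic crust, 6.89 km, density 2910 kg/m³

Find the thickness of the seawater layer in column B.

Take the compensation level at the base of the deeper column (depth z_c below the surface of column A) and equate Σ ρ_i t_i down to z_c; mantle fills any gap and the z_c terms cancel.
Column A: 36.5×2880 + (z_c − 36.5)×3230
Column B: 0.828×0 + x×1030 + 2.73×2490 + 6.89×2910 + (z_c − 0.828 − 9.62 − x)×3230
The z_c×3230 term appears on both sides and cancels. Collect the known terms of each column as K = Σ(ρt)_known − 3230 × (depth of known layers): K_A = 105120 − 3230×36.5 = −12775; K_B = 26847.6 − 3230×(0.828 + 9.62) = −6899.44.
Balance: K_A = K_B − x×(3230 − 1030), so x = (K_B − K_A)/(3230 − 1030) = 5875.56/2200 = 2.67 km.

2.67 km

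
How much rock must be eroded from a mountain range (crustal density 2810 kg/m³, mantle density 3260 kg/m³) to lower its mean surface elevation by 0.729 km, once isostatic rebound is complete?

Net drop Δ = e − u = e − e ρ_c/ρ_m = e (ρ_m − ρ_c)/ρ_m.
e = Δ ρ_m/(ρ_m − ρ_c) = 0.729 km × 3260/450 = 5.28 km.

5.28 km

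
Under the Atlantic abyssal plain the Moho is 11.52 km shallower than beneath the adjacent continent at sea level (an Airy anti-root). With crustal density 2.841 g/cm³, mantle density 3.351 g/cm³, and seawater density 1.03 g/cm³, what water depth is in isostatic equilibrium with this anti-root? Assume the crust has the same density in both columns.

3.24 km

Replacing a thickness d of crust by seawater at the top must be balanced by replacing crust with mantle at the base: d (ρ_c − ρ_w) = a (ρ_m − ρ_c).
d = a (ρ_m − ρ_c)/(ρ_c − ρ_w) = 11.52 km × 0.51/1.811 = 3.24 km.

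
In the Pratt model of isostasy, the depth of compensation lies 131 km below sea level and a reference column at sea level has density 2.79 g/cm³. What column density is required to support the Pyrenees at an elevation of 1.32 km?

Pratt balance: ρ_ref D = ρ (D + h).
ρ = ρ_ref D/(D + h) = 2.79 × 131 km/(131 km + 1.32 km) = 2.76 g/cm³.

2.76 g/cm³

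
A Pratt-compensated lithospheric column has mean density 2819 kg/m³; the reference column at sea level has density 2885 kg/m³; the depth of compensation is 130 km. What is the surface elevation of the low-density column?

ρ_ref D = ρ (D + h) → h = D (ρ_ref − ρ)/ρ.
h = 130 km × (2885 − 2819)/2819 = 3.04 km.

3.04 km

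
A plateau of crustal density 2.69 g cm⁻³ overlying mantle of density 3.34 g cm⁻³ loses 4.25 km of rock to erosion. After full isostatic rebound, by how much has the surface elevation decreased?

0.827 km

Rebound u = e ρ_c/ρ_m = 4.25 km × 2.69/3.34 = 3.423 km.
Net surface drop = e − u = 4.25 km − 3.423 km = e (ρ_m − ρ_c)/ρ_m = 0.827 km.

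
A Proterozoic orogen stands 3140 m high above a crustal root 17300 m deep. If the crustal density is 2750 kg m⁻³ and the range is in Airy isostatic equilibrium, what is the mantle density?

3250 kg m⁻³

Airy balance: ρ_c h = (ρ_m − ρ_c) r → ρ_m = ρ_c (1 + h/r).
ρ_m = 2750 × (1 + 3140 m/17300 m) = 3250 kg m⁻³.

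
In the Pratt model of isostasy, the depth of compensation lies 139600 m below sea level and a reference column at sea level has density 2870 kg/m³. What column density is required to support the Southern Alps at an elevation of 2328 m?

2820 kg/m³

Pratt balance: ρ_ref D = ρ (D + h).
ρ = ρ_ref D/(D + h) = 2870 × 139600 m/(139600 m + 2328 m) = 2820 kg/m³.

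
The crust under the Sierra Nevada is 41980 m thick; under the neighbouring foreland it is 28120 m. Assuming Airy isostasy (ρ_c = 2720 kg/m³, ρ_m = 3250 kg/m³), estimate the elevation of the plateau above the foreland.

2260 m

Excess crust Δ = 41980 m − 28120 m = 13860 m, split between elevation h and root r with h + r = Δ.
Airy balance ρ_c h = (ρ_m − ρ_c) r gives r = h ρ_c/(ρ_m − ρ_c), so h (1 + ρ_c/(ρ_m − ρ_c)) = Δ, i.e. h = Δ (ρ_m − ρ_c)/ρ_m.
h = 13860 m × 530/3250 = 2260 m.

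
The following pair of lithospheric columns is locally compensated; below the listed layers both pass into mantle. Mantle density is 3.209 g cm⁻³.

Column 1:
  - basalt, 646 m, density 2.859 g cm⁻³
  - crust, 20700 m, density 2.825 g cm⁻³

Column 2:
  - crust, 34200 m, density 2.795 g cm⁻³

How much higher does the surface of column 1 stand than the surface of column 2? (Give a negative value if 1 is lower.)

−1860 m

For any compensation level in the mantle, the mantle terms cancel and isostasy reduces to e = (Σt_1 − Σt_2) − (Σ(ρt)_1 − Σ(ρt)_2) / ρ_m.
Σt_1 = 21346 m; Σt_2 = 34200 m; Σ(ρt)_1 = 60324.414; Σ(ρt)_2 = 95589 (in m·g cm⁻³).
e = (21346 − 34200) − (60324.414 − 95589) / 3.209 = −1860 m.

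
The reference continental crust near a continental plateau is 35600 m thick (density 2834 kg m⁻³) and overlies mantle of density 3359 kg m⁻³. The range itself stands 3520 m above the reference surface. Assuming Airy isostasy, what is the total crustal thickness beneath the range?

Root depth r = h ρ_c / (ρ_m − ρ_c) = 3520 m × 2834 / 525 = 19000 m.
Total thickness = T + h + r = 35600 m + 3520 m + 19000 m = 58100 m.

58100 m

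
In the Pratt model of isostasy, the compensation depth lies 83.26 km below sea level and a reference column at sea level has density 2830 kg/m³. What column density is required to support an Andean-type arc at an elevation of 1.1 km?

2790 kg/m³

Pratt balance: ρ_ref D = ρ (D + h).
ρ = ρ_ref D/(D + h) = 2830 × 83.26 km/(83.26 km + 1.1 km) = 2790 kg/m³.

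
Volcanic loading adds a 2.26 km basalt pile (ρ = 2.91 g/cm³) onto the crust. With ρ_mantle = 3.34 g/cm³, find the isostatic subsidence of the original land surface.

Subaerial loading: s = t ρ_load / ρ_m.
s = 2.26 km × 2.91/3.34 = 1.97 km.

1.97 km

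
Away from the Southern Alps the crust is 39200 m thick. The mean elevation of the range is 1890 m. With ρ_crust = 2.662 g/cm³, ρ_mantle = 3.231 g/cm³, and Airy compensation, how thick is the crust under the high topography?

49900 m

Root depth r = h ρ_c / (ρ_m − ρ_c) = 1890 m × 2.662 / 0.569 = 8842 m.
Total thickness = T + h + r = 39200 m + 1890 m + 8842 m = 49900 m.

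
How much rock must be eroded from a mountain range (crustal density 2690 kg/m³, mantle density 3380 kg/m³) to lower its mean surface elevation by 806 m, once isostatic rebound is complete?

Net drop Δ = e − u = e − e ρ_c/ρ_m = e (ρ_m − ρ_c)/ρ_m.
e = Δ ρ_m/(ρ_m − ρ_c) = 806 m × 3380/690 = 3950 m.

3950 m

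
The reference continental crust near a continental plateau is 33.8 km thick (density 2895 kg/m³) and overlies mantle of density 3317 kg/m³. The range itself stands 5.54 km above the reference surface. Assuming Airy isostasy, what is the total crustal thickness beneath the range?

Root depth r = h ρ_c / (ρ_m − ρ_c) = 5.54 km × 2895 / 422 = 38.01 km.
Total thickness = T + h + r = 33.8 km + 5.54 km + 38.01 km = 77.3 km.

77.3 km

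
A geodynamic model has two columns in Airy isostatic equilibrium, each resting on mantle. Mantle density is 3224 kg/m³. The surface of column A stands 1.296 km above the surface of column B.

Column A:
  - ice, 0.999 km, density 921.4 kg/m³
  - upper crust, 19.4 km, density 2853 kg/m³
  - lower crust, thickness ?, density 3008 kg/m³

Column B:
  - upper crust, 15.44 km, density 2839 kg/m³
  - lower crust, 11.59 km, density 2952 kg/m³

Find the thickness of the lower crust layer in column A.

Take the compensation level at the base of the deeper column (depth z_c below the surface of column A) and equate Σ ρ_i t_i down to z_c; mantle fills any gap and the z_c terms cancel.
Column A: 0.999×921.4 + 19.4×2853 + x×3008 + (z_c − 20.399 − x)×3224
Column B: 1.296×0 + 15.44×2839 + 11.59×2952 + (z_c − 1.296 − 27.03)×3224
The z_c×3224 term appears on both sides and cancels. Collect the known terms of each column as K = Σ(ρt)_known − 3224 × (depth of known layers): K_A = 56268.6786 − 3224×20.399 = −9497.6974; K_B = 78047.84 − 3224×(1.296 + 27.03) = −13275.184.
Balance: K_A − x×(3224 − 3008) = K_B, so x = (K_A − K_B)/(3224 − 3008) = 3777.49/216 = 17.5 km.

17.5 km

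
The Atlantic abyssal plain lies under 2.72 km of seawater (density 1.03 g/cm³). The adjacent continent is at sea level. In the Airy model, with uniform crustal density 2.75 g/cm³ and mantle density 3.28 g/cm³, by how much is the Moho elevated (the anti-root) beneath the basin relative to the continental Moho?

Equating mass per unit area of the two columns: replacing crust with seawater at the top is compensated by replacing crust with mantle at the base: d (ρ_c − ρ_w) = a (ρ_m − ρ_c).
a = d (ρ_c − ρ_w)/(ρ_m − ρ_c) = 2.72 km × 1.72/0.53 = 8.83 km.

8.83 km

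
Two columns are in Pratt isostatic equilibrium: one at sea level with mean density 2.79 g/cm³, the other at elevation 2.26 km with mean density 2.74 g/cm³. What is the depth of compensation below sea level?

ρ_ref D = ρ (D + h) → D (ρ_ref − ρ) = ρ h.
D = ρ h/(ρ_ref − ρ) = 2.74 × 2.26 km/(2.79 − 2.74) = 124 km.

124 km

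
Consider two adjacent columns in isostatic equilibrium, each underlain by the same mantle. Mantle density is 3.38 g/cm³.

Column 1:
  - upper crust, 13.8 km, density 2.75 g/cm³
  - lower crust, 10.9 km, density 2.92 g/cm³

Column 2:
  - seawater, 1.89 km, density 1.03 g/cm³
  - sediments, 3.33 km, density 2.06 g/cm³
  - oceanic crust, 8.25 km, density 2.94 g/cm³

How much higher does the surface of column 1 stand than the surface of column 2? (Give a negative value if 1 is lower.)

For any compensation level in the mantle, the mantle terms cancel and isostasy reduces to e = (Σt_1 − Σt_2) − (Σ(ρt)_1 − Σ(ρt)_2) / ρ_m.
Σt_1 = 24.7 km; Σt_2 = 13.47 km; Σ(ρt)_1 = 69.778; Σ(ρt)_2 = 33.0615 (in km·g/cm³).
e = (24.7 − 13.47) − (69.778 − 33.0615) / 3.38 = 0.367 km.

0.367 km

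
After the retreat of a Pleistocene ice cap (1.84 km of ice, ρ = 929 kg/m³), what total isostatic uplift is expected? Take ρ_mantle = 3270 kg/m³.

Removing the load lets mantle flow back in; uplift u satisfies ρ_ice t = ρ_m u.
u = t ρ_ice/ρ_m = 1.84 km × 929/3270 = 0.523 km.

0.523 km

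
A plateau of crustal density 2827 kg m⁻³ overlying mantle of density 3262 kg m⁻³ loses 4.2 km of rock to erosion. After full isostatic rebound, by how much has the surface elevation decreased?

0.56 km

Rebound u = e ρ_c/ρ_m = 4.2 km × 2827/3262 = 3.64 km.
Net surface drop = e − u = 4.2 km − 3.64 km = e (ρ_m − ρ_c)/ρ_m = 0.56 km.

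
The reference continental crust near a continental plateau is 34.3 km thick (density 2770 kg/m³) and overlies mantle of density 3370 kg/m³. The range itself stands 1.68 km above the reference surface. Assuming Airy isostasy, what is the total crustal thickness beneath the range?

43.7 km

Root depth r = h ρ_c / (ρ_m − ρ_c) = 1.68 km × 2770 / 600 = 7.756 km.
Total thickness = T + h + r = 34.3 km + 1.68 km + 7.756 km = 43.7 km.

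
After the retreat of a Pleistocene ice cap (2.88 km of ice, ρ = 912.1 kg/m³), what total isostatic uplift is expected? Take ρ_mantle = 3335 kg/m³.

0.788 km

Removing the load lets mantle flow back in; uplift u satisfies ρ_ice t = ρ_m u.
u = t ρ_ice/ρ_m = 2.88 km × 912.1/3335 = 0.788 km.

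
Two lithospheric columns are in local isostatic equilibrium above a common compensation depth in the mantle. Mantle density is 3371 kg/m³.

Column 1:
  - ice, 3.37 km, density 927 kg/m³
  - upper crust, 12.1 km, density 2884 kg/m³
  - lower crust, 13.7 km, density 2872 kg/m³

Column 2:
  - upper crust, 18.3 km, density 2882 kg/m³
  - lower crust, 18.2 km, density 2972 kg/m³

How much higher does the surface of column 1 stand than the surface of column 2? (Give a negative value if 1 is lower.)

For any compensation level in the mantle, the mantle terms cancel and isostasy reduces to e = (Σt_1 − Σt_2) − (Σ(ρt)_1 − Σ(ρt)_2) / ρ_m.
Σt_1 = 29.17 km; Σt_2 = 36.5 km; Σ(ρt)_1 = 77366.79; Σ(ρt)_2 = 106831 (in km·kg/m³).
e = (29.17 − 36.5) − (77366.79 − 106831) / 3371 = 1.41 km.

1.41 km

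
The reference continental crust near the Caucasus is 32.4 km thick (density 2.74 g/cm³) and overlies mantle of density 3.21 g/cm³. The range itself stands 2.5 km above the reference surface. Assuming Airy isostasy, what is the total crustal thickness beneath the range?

49.5 km

Root depth r = h ρ_c / (ρ_m − ρ_c) = 2.5 km × 2.74 / 0.47 = 14.57 km.
Total thickness = T + h + r = 32.4 km + 2.5 km + 14.57 km = 49.5 km.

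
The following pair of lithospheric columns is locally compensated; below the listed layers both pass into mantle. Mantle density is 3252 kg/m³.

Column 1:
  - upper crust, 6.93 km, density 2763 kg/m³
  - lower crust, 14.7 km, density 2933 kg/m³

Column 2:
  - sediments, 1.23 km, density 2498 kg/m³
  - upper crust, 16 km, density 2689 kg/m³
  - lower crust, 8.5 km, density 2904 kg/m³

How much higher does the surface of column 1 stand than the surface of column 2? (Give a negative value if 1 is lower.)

−1.48 km

For any compensation level in the mantle, the mantle terms cancel and isostasy reduces to e = (Σt_1 − Σt_2) − (Σ(ρt)_1 − Σ(ρt)_2) / ρ_m.
Σt_1 = 21.63 km; Σt_2 = 25.73 km; Σ(ρt)_1 = 62262.69; Σ(ρt)_2 = 70780.54 (in km·kg/m³).
e = (21.63 − 25.73) − (62262.69 − 70780.54) / 3252 = −1.48 km.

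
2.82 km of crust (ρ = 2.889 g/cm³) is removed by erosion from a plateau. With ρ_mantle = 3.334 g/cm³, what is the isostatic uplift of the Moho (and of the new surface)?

Unloading: uplift u = e ρ_c/ρ_m = 2.82 km × 2.889/3.334 = 2.44 km.

2.44 km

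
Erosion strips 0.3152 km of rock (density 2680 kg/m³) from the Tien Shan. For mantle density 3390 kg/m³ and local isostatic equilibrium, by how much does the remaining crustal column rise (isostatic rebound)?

Unloading: uplift u = e ρ_c/ρ_m = 0.3152 km × 2680/3390 = 0.249 km.

0.249 km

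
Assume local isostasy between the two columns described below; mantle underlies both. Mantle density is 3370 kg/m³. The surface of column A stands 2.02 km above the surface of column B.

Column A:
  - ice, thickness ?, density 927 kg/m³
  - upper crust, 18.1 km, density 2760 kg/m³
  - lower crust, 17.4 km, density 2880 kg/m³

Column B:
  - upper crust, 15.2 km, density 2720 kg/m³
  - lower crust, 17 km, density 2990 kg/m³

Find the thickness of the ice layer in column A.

Take the compensation level at the base of the deeper column (depth z_c below the surface of column A) and equate Σ ρ_i t_i down to z_c; mantle fills any gap and the z_c terms cancel.
Column A: x×927 + 18.1×2760 + 17.4×2880 + (z_c − 35.5 − x)×3370
Column B: 2.02×0 + 15.2×2720 + 17×2990 + (z_c − 2.02 − 32.2)×3370
The z_c×3370 term appears on both sides and cancels. Collect the known terms of each column as K = Σ(ρt)_known − 3370 × (depth of known layers): K_A = 100068 − 3370×35.5 = −19567; K_B = 92174 − 3370×(2.02 + 32.2) = −23147.4.
Balance: K_A − x×(3370 − 927) = K_B, so x = (K_A − K_B)/(3370 − 927) = 3580.4/2443 = 1.47 km.

1.47 km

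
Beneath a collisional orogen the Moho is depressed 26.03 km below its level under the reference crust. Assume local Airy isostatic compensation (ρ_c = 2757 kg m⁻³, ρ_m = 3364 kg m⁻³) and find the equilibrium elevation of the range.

By Archimedes' principle applied to the lithosphere: ρ_c h = (ρ_m − ρ_c) r.
h = r (ρ_m − ρ_c) / ρ_c = 26.03 km × (3364 − 2757) / 2757 = 5.73 km.

5.73 km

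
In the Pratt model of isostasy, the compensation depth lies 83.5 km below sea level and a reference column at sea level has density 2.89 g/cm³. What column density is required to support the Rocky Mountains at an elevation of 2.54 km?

Pratt balance: ρ_ref D = ρ (D + h).
ρ = ρ_ref D/(D + h) = 2.89 × 83.5 km/(83.5 km + 2.54 km) = 2.8 g/cm³.

2.8 g/cm³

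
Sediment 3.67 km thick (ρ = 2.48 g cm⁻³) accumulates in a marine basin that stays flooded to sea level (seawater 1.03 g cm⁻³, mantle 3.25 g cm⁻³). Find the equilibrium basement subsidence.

Submarine loading: the sediment displaces seawater, and the subsidence is in turn flooded, so s (ρ_m − ρ_w) = t (ρ_sed − ρ_w).
s = 3.67 km × (2.48 − 1.03) / (3.25 − 1.03) = 2.4 km.

2.4 km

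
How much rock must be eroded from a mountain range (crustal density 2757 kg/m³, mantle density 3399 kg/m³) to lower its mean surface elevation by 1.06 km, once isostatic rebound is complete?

Net drop Δ = e − u = e − e ρ_c/ρ_m = e (ρ_m − ρ_c)/ρ_m.
e = Δ ρ_m/(ρ_m − ρ_c) = 1.06 km × 3399/642 = 5.61 km.

5.61 km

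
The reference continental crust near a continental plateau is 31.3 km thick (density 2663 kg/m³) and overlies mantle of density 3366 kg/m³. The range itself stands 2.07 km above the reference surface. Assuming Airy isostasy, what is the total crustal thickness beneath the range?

41.2 km

Root depth r = h ρ_c / (ρ_m − ρ_c) = 2.07 km × 2663 / 703 = 7.841 km.
Total thickness = T + h + r = 31.3 km + 2.07 km + 7.841 km = 41.2 km.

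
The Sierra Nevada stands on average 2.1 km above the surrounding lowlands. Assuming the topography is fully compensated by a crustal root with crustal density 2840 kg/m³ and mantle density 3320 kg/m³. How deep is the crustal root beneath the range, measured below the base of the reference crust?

12.4 km

Isostatic balance requires: the weight of the topography is balanced by the buoyancy of the root, ρ_c h = (ρ_m − ρ_c) r.
r = h · ρ_c / (ρ_m − ρ_c) = 2.1 km × 2840 / (3320 − 2840) = 12.4 km.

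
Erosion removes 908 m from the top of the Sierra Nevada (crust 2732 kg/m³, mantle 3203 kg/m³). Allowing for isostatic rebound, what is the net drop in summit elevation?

Rebound u = e ρ_c/ρ_m = 908 m × 2732/3203 = 774.5 m.
Net surface drop = e − u = 908 m − 774.5 m = e (ρ_m − ρ_c)/ρ_m = 134 m.

134 m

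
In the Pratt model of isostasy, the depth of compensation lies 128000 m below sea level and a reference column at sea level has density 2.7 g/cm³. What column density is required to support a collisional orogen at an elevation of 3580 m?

2.63 g/cm³

Pratt balance: ρ_ref D = ρ (D + h).
ρ = ρ_ref D/(D + h) = 2.7 × 128000 m/(128000 m + 3580 m) = 2.63 g/cm³.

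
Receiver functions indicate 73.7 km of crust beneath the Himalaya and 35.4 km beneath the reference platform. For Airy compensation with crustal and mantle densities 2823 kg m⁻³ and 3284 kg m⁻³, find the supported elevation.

Excess crust Δ = 73.7 km − 35.4 km = 38.3 km, split between elevation h and root r with h + r = Δ.
Airy balance ρ_c h = (ρ_m − ρ_c) r gives r = h ρ_c/(ρ_m − ρ_c), so h (1 + ρ_c/(ρ_m − ρ_c)) = Δ, i.e. h = Δ (ρ_m − ρ_c)/ρ_m.
h = 38.3 km × 461/3284 = 5.38 km.

5.38 km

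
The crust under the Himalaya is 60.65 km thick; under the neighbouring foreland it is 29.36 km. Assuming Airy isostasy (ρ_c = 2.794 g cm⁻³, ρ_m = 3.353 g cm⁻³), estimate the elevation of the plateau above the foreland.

Excess crust Δ = 60.65 km − 29.36 km = 31.29 km, split between elevation h and root r with h + r = Δ.
Airy balance ρ_c h = (ρ_m − ρ_c) r gives r = h ρ_c/(ρ_m − ρ_c), so h (1 + ρ_c/(ρ_m − ρ_c)) = Δ, i.e. h = Δ (ρ_m − ρ_c)/ρ_m.
h = 31.29 km × 0.559/3.353 = 5.22 km.

5.22 km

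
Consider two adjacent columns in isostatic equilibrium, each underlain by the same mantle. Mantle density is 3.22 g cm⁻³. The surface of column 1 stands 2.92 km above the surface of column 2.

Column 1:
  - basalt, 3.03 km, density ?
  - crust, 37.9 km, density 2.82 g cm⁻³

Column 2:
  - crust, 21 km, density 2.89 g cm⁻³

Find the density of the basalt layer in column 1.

Take the compensation level at the base of the deeper column (depth z_c below the surface of column 1) and equate Σ ρ_i t_i down to z_c; mantle fills any gap and the z_c terms cancel.
Column 1: 3.03×ρ + 37.9×2.82 + (z_c − 40.93)×3.22
Column 2: 2.92×0 + 21×2.89 + (z_c − 2.92 − 21)×3.22
The z_c×3.22 term appears on both sides and cancels. Collect the known terms of each column as K = Σ(ρt)_known − 3.22 × (depth of known layers): K_1 = 106.878 − 3.22×40.93 = −24.9166; K_2 = 60.69 − 3.22×(2.92 + 21) = −16.3324.
Balance: K_1 + 3.03×ρ = K_2, so ρ = (K_2 − K_1)/3.03 = 8.5842/3.03 = 2.83 g cm⁻³.

2.83 g cm⁻³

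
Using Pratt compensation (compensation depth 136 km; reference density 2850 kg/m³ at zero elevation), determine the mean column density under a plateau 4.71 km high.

Pratt balance: ρ_ref D = ρ (D + h).
ρ = ρ_ref D/(D + h) = 2850 × 136 km/(136 km + 4.71 km) = 2750 kg/m³.

2750 kg/m³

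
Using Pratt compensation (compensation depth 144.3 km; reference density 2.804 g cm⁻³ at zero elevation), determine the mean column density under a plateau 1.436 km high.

2.78 g cm⁻³

Pratt balance: ρ_ref D = ρ (D + h).
ρ = ρ_ref D/(D + h) = 2.804 × 144.3 km/(144.3 km + 1.436 km) = 2.78 g cm⁻³.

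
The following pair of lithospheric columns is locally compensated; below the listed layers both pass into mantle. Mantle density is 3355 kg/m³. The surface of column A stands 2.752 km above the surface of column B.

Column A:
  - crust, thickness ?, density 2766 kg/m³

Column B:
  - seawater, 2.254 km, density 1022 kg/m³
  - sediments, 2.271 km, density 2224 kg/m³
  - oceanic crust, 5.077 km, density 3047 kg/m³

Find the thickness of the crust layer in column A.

Take the compensation level at the base of the deeper column (depth z_c below the surface of column A) and equate Σ ρ_i t_i down to z_c; mantle fills any gap and the z_c terms cancel.
Column A: x×2766 + (z_c − 0 − x)×3355
Column B: 2.752×0 + 2.254×1022 + 2.271×2224 + 5.077×3047 + (z_c − 2.752 − 9.602)×3355
The z_c×3355 term appears on both sides and cancels. Collect the known terms of each column as K = Σ(ρt)_known − 3355 × (depth of known layers): K_A = 0 − 3355×0 = 0; K_B = 22823.911 − 3355×(2.752 + 9.602) = −18623.759.
Balance: K_A − x×(3355 − 2766) = K_B, so x = (K_A − K_B)/(3355 − 2766) = 18623.8/589 = 31.6 km.

31.6 km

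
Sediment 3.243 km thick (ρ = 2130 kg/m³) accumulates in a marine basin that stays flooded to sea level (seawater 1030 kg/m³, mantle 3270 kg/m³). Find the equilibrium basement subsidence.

Submarine loading: the sediment displaces seawater, and the subsidence is in turn flooded, so s (ρ_m − ρ_w) = t (ρ_sed − ρ_w).
s = 3.243 km × (2130 − 1030) / (3270 − 1030) = 1.59 km.

1.59 km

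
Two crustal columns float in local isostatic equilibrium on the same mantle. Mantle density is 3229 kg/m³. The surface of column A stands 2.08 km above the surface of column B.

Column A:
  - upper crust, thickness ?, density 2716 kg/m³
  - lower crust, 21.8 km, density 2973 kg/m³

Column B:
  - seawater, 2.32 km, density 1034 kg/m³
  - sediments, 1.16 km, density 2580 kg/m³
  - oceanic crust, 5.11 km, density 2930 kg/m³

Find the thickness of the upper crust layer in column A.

Take the compensation level at the base of the deeper column (depth z_c below the surface of column A) and equate Σ ρ_i t_i down to z_c; mantle fills any gap and the z_c terms cancel.
Column A: x×2716 + 21.8×2973 + (z_c − 21.8 − x)×3229
Column B: 2.08×0 + 2.32×1034 + 1.16×2580 + 5.11×2930 + (z_c − 2.08 − 8.59)×3229
The z_c×3229 term appears on both sides and cancels. Collect the known terms of each column as K = Σ(ρt)_known − 3229 × (depth of known layers): K_A = 64811.4 − 3229×21.8 = −5580.8; K_B = 20363.98 − 3229×(2.08 + 8.59) = −14089.45.
Balance: K_A − x×(3229 − 2716) = K_B, so x = (K_A − K_B)/(3229 − 2716) = 8508.65/513 = 16.6 km.

16.6 km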